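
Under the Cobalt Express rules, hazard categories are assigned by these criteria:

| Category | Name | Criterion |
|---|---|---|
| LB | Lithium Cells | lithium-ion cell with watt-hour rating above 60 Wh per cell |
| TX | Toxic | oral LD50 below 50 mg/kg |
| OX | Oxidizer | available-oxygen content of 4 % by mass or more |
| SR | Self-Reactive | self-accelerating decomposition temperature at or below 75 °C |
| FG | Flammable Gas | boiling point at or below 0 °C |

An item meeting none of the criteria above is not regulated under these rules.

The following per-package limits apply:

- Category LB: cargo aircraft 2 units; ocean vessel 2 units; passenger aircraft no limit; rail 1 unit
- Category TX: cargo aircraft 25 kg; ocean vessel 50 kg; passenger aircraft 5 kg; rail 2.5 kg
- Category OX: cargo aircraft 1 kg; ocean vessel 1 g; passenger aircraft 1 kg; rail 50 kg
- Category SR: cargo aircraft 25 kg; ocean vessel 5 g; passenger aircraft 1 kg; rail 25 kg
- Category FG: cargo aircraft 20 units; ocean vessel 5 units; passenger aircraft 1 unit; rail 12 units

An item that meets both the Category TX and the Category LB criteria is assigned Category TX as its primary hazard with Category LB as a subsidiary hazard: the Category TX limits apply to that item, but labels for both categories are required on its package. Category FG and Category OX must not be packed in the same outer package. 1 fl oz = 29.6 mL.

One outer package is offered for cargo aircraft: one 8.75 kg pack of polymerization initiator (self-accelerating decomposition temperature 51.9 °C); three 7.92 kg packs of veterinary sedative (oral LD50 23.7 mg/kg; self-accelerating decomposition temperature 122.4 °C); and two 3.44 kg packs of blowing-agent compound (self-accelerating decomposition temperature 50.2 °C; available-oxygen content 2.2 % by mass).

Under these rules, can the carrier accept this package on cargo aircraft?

Yes

Polymerization initiator: self-accelerating decomposition temperature 51.9 °C ≤ 75 °C → Category SR (Self-Reactive).
The veterinary sedative has oral LD50 23.7 mg/kg, which is < 50 mg/kg, so it is Category TX (Toxic).
With self-accelerating decomposition temperature 50.2 °C (≤ 75 °C), the blowing-agent compound falls in Category SR.
Category SR net quantity: 8.75 kg + (two 3.44 kg packs = 6.88 kg) = 15.63 kg.
15.63 kg is within the cargo aircraft limit of 25 kg for Category SR.
Category TX quantity: three 7.92 kg packs = 23.76 kg.
23.76 kg is within the cargo aircraft limit of 25 kg for Category TX.
The segregation rule (Category FG with Category OX) does not apply to Category SR with Category TX.
Every hazard category is within its cargo aircraft limit and no segregation rule is violated.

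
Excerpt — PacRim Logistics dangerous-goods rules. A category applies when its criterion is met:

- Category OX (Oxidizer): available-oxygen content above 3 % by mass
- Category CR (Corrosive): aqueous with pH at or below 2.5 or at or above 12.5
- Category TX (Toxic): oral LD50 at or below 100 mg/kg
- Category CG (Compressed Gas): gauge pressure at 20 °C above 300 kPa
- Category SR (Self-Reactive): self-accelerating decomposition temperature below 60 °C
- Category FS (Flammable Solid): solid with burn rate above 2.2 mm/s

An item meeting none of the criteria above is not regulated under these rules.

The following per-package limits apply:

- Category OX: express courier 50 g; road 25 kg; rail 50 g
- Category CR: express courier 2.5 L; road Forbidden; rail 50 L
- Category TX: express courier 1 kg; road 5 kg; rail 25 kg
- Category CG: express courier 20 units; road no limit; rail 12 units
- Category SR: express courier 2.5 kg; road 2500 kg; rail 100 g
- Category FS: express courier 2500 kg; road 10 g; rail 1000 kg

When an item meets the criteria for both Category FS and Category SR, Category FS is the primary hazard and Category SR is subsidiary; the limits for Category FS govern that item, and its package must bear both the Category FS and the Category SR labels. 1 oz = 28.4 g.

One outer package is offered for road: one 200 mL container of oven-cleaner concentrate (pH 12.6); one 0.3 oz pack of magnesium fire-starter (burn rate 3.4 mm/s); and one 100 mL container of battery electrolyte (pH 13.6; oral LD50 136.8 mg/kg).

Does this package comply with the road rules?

No

The oven-cleaner concentrate has pH 12.6, which is ≥ 12.5, so it is Category CR (Corrosive).
Magnesium fire-starter: burn rate 3.4 mm/s > 2.2 mm/s → Category FS (Flammable Solid).
With pH 13.6 (≥ 12.5), the battery electrolyte falls in Category CR.
Total Category CR: 200 mL + 100 mL = 300 mL.
By road, Category CR is Forbidden regardless of quantity.
Category FS quantity: one 0.3 oz pack = 8.52 g.
8.52 g ≤ 10 g (road limit, Category FS) — within limit.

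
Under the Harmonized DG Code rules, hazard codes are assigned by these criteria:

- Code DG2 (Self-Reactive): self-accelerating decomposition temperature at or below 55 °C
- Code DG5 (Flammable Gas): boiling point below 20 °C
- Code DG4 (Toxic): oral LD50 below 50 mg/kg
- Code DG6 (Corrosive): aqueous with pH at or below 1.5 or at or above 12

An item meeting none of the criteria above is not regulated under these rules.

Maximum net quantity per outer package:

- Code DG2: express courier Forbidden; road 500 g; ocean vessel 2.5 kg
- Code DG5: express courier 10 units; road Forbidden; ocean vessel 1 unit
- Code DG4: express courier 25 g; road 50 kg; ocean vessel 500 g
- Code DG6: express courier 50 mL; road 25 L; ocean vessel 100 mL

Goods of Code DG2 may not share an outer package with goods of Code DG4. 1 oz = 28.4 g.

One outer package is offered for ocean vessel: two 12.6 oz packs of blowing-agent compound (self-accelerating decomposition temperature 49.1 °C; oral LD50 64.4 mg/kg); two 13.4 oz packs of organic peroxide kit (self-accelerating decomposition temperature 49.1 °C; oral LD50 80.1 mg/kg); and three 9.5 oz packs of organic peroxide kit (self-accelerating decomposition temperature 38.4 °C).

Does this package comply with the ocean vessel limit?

Yes

The blowing-agent compound has self-accelerating decomposition temperature 49.1 °C, which is ≤ 55 °C, so it is Code DG2 (Self-Reactive).
With self-accelerating decomposition temperature 49.1 °C (≤ 55 °C), the organic peroxide kit falls in Code DG2.
Organic peroxide kit: self-accelerating decomposition temperature 38.4 °C ≤ 55 °C → Code DG2 (Self-Reactive).
Total Code DG2: (two 12.6 oz packs = 715.68 g) + (two 13.4 oz packs = 761.12 g) + (three 9.5 oz packs = 809.4 g) = 2286.2 g.
2286.2 g ≤ 2.5 kg (ocean vessel limit, Code DG2) — within limit.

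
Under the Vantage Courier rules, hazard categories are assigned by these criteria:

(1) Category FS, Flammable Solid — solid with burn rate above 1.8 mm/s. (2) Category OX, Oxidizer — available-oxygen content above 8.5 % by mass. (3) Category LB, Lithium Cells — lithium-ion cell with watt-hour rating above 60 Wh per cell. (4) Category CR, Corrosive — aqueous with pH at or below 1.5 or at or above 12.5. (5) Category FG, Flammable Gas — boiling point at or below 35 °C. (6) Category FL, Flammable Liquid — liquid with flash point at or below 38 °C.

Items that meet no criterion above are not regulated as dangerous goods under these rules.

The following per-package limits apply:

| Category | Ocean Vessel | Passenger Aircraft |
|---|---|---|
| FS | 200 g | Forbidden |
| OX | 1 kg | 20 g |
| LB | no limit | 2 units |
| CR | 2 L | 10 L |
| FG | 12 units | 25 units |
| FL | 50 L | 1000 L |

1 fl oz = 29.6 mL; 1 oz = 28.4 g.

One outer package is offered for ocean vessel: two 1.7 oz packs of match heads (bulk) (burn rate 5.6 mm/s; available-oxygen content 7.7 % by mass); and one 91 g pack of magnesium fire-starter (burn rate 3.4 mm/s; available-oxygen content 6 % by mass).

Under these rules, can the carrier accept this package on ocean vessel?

Match heads (bulk): burn rate 5.6 mm/s > 1.8 mm/s → Category FS (Flammable Solid).
With burn rate 3.4 mm/s (> 1.8 mm/s), the magnesium fire-starter falls in Category FS.
Category FS net quantity: (two 1.7 oz packs = 96.56 g) + 91 g = 187.56 g.
That is within the Category FS ocean vessel limit of 200 g.

Yes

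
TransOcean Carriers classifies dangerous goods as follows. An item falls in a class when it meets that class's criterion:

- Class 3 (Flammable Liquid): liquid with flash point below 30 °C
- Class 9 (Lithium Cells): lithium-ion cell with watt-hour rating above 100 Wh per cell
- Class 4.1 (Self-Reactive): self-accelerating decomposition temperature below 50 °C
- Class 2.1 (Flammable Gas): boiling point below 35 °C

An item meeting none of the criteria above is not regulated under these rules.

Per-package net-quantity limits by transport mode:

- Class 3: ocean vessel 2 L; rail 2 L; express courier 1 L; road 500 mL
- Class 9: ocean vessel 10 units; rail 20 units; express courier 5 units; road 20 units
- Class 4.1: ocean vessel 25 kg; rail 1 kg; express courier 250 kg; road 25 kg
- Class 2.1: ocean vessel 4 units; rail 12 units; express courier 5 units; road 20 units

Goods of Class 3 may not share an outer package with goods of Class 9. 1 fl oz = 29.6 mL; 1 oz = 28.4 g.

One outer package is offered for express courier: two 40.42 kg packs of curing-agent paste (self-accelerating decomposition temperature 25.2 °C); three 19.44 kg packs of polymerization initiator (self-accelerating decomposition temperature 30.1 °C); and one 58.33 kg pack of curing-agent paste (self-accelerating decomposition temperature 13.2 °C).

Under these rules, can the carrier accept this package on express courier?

With self-accelerating decomposition temperature 25.2 °C (< 50 °C), the curing-agent paste falls in Class 4.1.
With self-accelerating decomposition temperature 30.1 °C (< 50 °C), the polymerization initiator falls in Class 4.1.
Self-accelerating decomposition temperature 13.2 °C meets the Class 4.1 criterion (Self-Reactive), so the curing-agent paste is Class 4.1.
Total Class 4.1: (two 40.42 kg packs = 80.84 kg) + (three 19.44 kg packs = 58.32 kg) + 58.33 kg = 197.49 kg.
That is within the Class 4.1 express courier limit of 250 kg.

Yes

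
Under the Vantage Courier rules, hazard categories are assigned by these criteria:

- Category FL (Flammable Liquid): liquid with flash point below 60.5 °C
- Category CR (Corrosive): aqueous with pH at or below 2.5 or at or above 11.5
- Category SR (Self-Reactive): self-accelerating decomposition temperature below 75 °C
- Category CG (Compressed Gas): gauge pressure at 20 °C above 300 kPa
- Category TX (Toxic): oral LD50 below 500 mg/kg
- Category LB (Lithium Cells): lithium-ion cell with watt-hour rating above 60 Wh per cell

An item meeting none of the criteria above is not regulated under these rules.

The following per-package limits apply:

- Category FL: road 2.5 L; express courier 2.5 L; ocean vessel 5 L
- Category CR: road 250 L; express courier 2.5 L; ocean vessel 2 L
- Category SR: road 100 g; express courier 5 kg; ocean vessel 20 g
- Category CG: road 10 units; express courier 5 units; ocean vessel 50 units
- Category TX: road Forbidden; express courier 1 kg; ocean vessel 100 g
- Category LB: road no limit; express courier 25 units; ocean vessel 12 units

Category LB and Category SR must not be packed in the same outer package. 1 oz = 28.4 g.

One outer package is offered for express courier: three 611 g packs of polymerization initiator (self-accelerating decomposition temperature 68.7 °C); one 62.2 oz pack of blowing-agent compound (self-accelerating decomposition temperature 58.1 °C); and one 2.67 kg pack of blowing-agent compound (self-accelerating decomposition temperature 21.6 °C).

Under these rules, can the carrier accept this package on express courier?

Self-accelerating decomposition temperature 68.7 °C meets the Category SR criterion (Self-Reactive), so the polymerization initiator is Category SR.
The blowing-agent compound has self-accelerating decomposition temperature 58.1 °C, which is < 75 °C, so it is Category SR (Self-Reactive).
The blowing-agent compound has self-accelerating decomposition temperature 21.6 °C, which is < 75 °C, so it is Category SR (Self-Reactive).
Category SR net quantity: (three 611 g packs = 1.833 kg) + (one 62.2 oz pack = 1766.48 g) + 2.67 kg = 6269.48 g.
6269.48 g exceeds the express courier limit of 5 kg for Category SR.

No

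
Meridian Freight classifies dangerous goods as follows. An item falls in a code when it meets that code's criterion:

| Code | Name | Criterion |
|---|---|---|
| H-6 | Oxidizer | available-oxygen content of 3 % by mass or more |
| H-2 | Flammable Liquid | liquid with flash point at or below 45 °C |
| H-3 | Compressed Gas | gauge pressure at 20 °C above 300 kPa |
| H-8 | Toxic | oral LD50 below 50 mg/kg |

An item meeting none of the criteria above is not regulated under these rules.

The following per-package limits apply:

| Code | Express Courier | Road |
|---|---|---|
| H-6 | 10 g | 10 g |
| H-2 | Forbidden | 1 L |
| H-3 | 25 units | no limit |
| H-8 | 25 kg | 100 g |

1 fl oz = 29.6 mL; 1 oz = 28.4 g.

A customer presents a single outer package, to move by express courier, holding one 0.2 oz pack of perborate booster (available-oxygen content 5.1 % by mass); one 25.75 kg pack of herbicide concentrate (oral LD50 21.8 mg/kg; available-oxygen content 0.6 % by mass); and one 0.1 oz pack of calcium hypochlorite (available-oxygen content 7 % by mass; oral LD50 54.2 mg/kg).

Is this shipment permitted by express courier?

Available-oxygen content 5.1 % by mass meets the Code H-6 criterion (Oxidizer), so the perborate booster is Code H-6.
With oral LD50 21.8 mg/kg (< 50 mg/kg), the herbicide concentrate falls in Code H-8.
With available-oxygen content 7 % by mass (≥ 3 % by mass), the calcium hypochlorite falls in Code H-6.
Code H-6 net quantity: (one 0.2 oz pack = 5.68 g) + (one 0.1 oz pack = 2.84 g) = 8.52 g.
8.52 g ≤ 10 g (express courier limit, Code H-6) — within limit.
Code H-8 quantity: 25.75 kg.
25.75 kg exceeds the express courier limit of 25 kg for Code H-8.

No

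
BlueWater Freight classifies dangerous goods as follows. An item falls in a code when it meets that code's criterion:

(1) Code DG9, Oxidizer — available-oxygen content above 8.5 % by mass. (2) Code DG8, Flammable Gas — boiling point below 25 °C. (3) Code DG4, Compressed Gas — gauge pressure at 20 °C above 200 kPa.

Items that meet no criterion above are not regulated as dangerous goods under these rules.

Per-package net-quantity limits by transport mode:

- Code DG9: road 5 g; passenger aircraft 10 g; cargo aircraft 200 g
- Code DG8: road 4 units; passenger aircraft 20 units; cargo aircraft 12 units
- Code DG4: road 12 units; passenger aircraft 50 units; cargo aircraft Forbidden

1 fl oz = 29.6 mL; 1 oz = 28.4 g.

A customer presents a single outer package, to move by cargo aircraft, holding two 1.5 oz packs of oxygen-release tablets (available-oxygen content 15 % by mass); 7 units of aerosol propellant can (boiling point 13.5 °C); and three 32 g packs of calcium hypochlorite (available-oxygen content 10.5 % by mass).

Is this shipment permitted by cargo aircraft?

Available-oxygen content 15 % by mass meets the Code DG9 criterion (Oxidizer), so the oxygen-release tablets are Code DG9.
With boiling point 13.5 °C (< 25 °C), the aerosol propellant can falls in Code DG8.
Available-oxygen content 10.5 % by mass meets the Code DG9 criterion (Oxidizer), so the calcium hypochlorite is Code DG9.
Code DG8 quantity: 7 units.
7 units ≤ 12 units (cargo aircraft limit, Code DG8) — within limit.
Code DG9 net quantity: (two 1.5 oz packs = 85.2 g) + (three 32 g packs = 96 g) = 181.2 g.
That is within the Code DG9 cargo aircraft limit of 200 g.
Every hazard code is within its cargo aircraft limit and no segregation rule is violated.

Yes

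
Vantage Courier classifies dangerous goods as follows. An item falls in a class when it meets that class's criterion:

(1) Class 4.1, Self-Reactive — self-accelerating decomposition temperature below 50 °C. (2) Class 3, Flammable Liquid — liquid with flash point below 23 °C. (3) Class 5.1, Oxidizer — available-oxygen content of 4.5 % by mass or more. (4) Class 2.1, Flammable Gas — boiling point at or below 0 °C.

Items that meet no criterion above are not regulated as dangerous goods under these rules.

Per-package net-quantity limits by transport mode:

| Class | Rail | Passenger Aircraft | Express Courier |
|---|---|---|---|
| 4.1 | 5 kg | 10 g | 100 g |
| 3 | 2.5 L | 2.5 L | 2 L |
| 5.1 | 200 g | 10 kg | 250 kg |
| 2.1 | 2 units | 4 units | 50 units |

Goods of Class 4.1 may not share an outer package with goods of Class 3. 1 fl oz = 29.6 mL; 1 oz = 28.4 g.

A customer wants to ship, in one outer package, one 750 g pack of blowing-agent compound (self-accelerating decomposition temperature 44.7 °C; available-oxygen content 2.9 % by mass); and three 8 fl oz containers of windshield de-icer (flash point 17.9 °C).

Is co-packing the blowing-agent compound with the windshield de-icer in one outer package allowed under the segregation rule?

No

Blowing-agent compound: self-accelerating decomposition temperature 44.7 °C < 50 °C → Class 4.1 (Self-Reactive).
With flash point 17.9 °C (< 23 °C), the windshield de-icer falls in Class 3.
Class 4.1 and Class 3 may not share an outer package.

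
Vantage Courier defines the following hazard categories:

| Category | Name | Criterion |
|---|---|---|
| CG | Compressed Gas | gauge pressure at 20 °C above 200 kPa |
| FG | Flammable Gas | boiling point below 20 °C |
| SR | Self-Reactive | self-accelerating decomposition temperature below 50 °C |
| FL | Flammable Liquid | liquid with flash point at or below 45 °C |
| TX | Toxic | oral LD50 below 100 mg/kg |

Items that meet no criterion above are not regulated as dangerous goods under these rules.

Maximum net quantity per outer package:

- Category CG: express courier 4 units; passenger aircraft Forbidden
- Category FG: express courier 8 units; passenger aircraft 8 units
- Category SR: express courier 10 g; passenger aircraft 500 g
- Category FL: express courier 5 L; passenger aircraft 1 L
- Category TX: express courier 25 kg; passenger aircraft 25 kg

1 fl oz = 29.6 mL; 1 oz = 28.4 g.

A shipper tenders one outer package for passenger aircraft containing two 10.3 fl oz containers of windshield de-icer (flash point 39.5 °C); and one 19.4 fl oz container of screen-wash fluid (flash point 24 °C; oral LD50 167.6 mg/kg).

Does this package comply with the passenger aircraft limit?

No

Windshield de-icer: flash point 39.5 °C ≤ 45 °C → Category FL (Flammable Liquid).
Screen-wash fluid: flash point 24 °C ≤ 45 °C → Category FL (Flammable Liquid).
Total Category FL: (two 10.3 fl oz containers = 609.76 mL) + (one 19.4 fl oz container = 574.24 mL) = 1.184 L.
1.184 L exceeds the passenger aircraft limit of 1 L for Category FL.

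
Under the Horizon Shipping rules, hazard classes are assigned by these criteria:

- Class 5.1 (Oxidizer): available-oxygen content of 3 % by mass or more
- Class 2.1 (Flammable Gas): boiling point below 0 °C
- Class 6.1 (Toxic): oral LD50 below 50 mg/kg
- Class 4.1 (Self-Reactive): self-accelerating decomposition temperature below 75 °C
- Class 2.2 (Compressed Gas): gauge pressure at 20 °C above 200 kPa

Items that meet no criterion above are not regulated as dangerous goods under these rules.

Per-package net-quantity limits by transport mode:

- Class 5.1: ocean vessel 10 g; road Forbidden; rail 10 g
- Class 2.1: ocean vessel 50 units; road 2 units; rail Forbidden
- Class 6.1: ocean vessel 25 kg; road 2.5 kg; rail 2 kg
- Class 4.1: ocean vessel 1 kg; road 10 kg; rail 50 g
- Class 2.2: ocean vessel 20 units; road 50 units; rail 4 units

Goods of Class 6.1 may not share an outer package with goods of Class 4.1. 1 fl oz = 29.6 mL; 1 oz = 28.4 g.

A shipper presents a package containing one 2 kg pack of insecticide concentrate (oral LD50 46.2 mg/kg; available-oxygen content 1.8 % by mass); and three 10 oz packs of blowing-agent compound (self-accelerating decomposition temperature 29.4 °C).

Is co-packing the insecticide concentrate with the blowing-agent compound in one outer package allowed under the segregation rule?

Oral LD50 46.2 mg/kg meets the Class 6.1 criterion (Toxic), so the insecticide concentrate is Class 6.1.
With self-accelerating decomposition temperature 29.4 °C (< 75 °C), the blowing-agent compound falls in Class 4.1.
Class 6.1 and Class 4.1 may not share an outer package.

No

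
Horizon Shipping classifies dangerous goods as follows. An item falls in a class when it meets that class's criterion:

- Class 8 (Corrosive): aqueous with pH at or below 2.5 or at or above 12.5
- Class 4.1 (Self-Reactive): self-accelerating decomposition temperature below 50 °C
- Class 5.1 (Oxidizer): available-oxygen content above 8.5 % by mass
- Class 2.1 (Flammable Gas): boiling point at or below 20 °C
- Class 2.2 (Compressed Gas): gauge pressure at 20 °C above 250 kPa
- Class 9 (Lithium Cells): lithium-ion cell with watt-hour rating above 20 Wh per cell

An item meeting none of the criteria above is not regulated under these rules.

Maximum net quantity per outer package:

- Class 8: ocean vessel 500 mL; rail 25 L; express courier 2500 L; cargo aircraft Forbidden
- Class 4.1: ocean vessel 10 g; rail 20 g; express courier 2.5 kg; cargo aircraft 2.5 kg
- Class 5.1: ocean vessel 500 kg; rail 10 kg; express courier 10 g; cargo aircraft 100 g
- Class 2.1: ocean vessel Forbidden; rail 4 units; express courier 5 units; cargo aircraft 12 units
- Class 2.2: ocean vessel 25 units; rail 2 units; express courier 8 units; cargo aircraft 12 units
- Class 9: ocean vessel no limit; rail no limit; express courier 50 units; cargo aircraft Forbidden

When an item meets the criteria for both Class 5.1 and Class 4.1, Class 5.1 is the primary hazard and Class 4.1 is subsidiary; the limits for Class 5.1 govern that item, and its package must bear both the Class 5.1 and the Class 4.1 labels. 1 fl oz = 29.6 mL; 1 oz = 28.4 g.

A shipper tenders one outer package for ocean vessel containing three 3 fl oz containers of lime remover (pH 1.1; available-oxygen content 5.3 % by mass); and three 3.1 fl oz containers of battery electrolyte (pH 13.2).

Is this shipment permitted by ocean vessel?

Lime remover: pH 1.1 ≤ 2.5 → Class 8 (Corrosive).
Battery electrolyte: pH 13.2 ≥ 12.5 → Class 8 (Corrosive).
Total Class 8: (three 3 fl oz containers = 266.4 mL) + (three 3.1 fl oz containers = 275.28 mL) = 541.68 mL.
541.68 mL > 500 mL (ocean vessel limit, Class 8) — over the limit.

No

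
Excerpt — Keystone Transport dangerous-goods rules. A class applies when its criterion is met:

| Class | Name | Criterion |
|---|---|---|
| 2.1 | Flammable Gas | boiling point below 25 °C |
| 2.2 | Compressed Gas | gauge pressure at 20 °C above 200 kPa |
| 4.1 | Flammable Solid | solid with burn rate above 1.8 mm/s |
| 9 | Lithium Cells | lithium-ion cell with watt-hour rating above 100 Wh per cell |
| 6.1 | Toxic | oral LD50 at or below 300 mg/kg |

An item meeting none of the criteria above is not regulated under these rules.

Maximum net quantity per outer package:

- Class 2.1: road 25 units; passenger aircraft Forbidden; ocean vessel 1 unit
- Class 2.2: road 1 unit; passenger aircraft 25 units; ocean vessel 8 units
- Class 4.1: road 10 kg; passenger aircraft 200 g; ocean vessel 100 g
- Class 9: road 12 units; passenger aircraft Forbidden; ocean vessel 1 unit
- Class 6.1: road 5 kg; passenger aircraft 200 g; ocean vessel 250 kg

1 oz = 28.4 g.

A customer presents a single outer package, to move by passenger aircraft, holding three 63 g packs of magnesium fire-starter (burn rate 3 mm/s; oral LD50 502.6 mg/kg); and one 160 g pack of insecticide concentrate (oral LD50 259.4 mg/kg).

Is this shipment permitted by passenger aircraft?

The magnesium fire-starter has burn rate 3 mm/s, which is > 1.8 mm/s, so it is Class 4.1 (Flammable Solid).
Oral LD50 259.4 mg/kg meets the Class 6.1 criterion (Toxic), so the insecticide concentrate is Class 6.1.
Class 6.1 quantity: 160 g.
160 g ≤ 200 g (passenger aircraft limit, Class 6.1) — within limit.
Class 4.1 quantity: three 63 g packs = 189 g.
189 g is within the passenger aircraft limit of 200 g for Class 4.1.
Every hazard class is within its passenger aircraft limit and no segregation rule is violated.

Yes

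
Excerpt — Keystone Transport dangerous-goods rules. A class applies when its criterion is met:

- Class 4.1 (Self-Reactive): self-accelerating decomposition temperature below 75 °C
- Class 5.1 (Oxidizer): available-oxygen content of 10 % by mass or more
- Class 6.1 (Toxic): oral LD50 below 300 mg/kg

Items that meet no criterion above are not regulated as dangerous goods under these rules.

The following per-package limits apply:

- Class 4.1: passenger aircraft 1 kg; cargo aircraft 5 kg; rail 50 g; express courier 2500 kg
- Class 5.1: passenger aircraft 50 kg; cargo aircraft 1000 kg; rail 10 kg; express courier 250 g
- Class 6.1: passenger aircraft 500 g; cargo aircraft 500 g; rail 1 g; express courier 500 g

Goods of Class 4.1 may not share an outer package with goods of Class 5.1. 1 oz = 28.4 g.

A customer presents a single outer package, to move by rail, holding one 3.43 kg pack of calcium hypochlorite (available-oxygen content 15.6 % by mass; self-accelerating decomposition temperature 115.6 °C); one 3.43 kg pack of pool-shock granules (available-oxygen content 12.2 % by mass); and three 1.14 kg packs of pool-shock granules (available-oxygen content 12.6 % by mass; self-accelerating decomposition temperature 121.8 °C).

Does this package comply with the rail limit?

Calcium hypochlorite: available-oxygen content 15.6 % by mass ≥ 10 % by mass → Class 5.1 (Oxidizer).
The pool-shock granules have available-oxygen content 12.2 % by mass, which is ≥ 10 % by mass, so they are Class 5.1 (Oxidizer).
Available-oxygen content 12.6 % by mass meets the Class 5.1 criterion (Oxidizer), so the pool-shock granules are Class 5.1.
Total Class 5.1: 3.43 kg + 3.43 kg + (three 1.14 kg packs = 3.42 kg) = 10.28 kg.
10.28 kg exceeds the rail limit of 10 kg for Class 5.1.

No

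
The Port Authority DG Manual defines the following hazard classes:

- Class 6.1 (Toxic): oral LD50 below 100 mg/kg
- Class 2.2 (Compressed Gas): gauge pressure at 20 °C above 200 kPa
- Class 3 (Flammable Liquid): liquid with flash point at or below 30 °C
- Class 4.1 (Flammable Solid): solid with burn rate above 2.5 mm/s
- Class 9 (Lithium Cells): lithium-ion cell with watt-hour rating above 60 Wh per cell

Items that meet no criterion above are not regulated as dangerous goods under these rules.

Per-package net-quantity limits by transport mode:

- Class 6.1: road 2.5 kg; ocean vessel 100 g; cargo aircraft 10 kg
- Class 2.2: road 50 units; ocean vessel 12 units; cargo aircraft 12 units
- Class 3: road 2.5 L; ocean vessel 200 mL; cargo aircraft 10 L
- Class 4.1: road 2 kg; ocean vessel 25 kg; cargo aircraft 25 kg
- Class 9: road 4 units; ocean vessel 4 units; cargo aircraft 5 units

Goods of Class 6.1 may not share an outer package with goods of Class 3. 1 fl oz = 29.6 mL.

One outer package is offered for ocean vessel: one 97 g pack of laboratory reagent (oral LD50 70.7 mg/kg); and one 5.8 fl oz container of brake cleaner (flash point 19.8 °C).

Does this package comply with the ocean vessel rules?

No

Laboratory reagent: oral LD50 70.7 mg/kg < 100 mg/kg → Class 6.1 (Toxic).
Flash point 19.8 °C meets the Class 3 criterion (Flammable Liquid), so the brake cleaner is Class 3.
Class 6.1 quantity: 97 g.
97 g ≤ 100 g (ocean vessel limit, Class 6.1) — within limit.
Class 3 quantity: one 5.8 fl oz container = 171.68 mL.
That is within the Class 3 ocean vessel limit of 200 mL.
Class 6.1 and Class 3 may not share an outer package.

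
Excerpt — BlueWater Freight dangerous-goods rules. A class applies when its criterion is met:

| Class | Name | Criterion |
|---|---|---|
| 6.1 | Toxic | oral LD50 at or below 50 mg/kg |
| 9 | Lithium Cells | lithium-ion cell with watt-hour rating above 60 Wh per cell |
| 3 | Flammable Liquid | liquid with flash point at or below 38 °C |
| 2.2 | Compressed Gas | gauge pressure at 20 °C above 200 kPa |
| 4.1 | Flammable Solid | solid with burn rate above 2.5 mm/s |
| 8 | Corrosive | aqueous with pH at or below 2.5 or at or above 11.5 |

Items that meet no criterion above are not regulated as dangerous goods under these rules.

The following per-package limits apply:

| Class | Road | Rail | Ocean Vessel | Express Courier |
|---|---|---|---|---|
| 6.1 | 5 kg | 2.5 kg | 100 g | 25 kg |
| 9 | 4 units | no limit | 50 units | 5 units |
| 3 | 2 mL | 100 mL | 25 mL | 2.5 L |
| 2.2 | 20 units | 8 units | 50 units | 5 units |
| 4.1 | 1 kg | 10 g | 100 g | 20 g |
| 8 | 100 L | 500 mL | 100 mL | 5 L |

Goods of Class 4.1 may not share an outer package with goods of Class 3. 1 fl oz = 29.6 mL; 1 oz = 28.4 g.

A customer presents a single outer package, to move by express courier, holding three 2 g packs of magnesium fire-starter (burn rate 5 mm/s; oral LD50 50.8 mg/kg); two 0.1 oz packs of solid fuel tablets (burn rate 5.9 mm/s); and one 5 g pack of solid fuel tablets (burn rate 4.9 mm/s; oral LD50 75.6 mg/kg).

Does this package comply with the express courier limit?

Yes

Magnesium fire-starter: burn rate 5 mm/s > 2.5 mm/s → Class 4.1 (Flammable Solid).
The solid fuel tablets have burn rate 5.9 mm/s, which is > 2.5 mm/s, so they are Class 4.1 (Flammable Solid).
The solid fuel tablets have burn rate 4.9 mm/s, which is > 2.5 mm/s, so they are Class 4.1 (Flammable Solid).
Class 4.1 net quantity: (three 2 g packs = 6 g) + (two 0.1 oz packs = 5.68 g) + 5 g = 16.68 g.
16.68 g ≤ 20 g (express courier limit, Class 4.1) — within limit.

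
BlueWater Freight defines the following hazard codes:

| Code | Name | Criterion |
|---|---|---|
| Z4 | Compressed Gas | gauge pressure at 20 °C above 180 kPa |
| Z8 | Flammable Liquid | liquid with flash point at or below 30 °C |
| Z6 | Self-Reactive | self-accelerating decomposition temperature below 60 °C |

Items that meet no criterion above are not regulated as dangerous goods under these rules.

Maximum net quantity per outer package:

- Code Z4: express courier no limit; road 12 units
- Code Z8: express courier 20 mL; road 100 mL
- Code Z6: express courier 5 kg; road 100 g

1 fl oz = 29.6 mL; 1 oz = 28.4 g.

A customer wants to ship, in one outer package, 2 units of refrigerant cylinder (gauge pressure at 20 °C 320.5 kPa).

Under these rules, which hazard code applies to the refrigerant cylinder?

The refrigerant cylinder has gauge pressure at 20 °C 320.5 kPa, which is > 180 kPa, so it is Code Z4 (Compressed Gas).

Code Z4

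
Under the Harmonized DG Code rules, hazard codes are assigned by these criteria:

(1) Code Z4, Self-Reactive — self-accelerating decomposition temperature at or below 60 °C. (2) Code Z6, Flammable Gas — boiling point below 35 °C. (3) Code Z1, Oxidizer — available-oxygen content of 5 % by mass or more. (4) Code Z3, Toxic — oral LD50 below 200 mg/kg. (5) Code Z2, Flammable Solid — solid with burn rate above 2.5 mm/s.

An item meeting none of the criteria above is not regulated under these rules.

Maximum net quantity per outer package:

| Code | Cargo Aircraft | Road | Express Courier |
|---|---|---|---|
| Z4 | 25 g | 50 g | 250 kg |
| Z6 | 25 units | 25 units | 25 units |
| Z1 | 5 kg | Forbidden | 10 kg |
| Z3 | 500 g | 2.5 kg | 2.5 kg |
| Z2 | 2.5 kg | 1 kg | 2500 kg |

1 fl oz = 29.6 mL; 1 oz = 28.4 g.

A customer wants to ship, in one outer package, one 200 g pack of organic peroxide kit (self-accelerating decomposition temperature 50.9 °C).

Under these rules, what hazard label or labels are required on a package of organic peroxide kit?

Code Z4

The organic peroxide kit has self-accelerating decomposition temperature 50.9 °C, which is ≤ 60 °C, so it is Code Z4 (Self-Reactive).
Only the Code Z4 label is required.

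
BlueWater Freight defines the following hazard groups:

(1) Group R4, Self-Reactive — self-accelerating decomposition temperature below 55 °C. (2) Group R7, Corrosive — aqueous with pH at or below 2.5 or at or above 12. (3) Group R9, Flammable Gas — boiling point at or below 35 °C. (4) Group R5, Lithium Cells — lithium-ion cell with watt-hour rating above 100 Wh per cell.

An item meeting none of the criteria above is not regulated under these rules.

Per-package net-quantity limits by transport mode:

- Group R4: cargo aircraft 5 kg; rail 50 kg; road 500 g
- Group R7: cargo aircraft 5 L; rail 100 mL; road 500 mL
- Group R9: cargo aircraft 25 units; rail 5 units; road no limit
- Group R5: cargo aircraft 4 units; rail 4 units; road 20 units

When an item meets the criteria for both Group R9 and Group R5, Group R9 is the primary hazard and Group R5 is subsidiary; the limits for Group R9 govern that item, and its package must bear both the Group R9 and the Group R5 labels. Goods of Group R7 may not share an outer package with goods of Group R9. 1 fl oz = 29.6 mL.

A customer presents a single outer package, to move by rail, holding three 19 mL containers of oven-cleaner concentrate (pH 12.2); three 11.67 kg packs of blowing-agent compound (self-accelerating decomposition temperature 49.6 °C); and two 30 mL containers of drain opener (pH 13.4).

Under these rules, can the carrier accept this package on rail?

No

Oven-cleaner concentrate: pH 12.2 ≥ 12 → Group R7 (Corrosive).
The blowing-agent compound has self-accelerating decomposition temperature 49.6 °C, which is < 55 °C, so it is Group R4 (Self-Reactive).
The drain opener has pH 13.4, which is ≥ 12, so it is Group R7 (Corrosive).
Group R4 quantity: three 11.67 kg packs = 35.01 kg.
35.01 kg ≤ 50 kg (rail limit, Group R4) — within limit.
Total Group R7: (three 19 mL containers = 57 mL) + (two 30 mL containers = 60 mL) = 117 mL.
That exceeds the Group R7 rail limit of 100 mL.
The segregation rule (Group R7 with Group R9) does not apply to Group R4 with Group R7.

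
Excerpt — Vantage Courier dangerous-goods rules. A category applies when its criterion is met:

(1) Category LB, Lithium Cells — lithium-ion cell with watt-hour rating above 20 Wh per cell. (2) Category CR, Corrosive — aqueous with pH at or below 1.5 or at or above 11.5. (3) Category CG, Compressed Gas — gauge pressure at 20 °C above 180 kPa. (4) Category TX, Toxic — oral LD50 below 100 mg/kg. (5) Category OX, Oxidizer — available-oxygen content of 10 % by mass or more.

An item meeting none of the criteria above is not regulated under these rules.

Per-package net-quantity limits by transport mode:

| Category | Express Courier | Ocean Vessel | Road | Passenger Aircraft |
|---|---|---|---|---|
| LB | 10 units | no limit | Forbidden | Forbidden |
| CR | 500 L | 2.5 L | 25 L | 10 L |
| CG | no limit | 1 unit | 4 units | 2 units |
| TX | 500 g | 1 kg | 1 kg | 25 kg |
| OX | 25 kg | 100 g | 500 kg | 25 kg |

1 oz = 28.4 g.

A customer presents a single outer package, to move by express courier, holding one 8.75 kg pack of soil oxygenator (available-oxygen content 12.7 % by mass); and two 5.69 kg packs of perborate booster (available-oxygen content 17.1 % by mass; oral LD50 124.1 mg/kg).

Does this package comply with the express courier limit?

Yes

Available-oxygen content 12.7 % by mass meets the Category OX criterion (Oxidizer), so the soil oxygenator is Category OX.
With available-oxygen content 17.1 % by mass (≥ 10 % by mass), the perborate booster falls in Category OX.
Total Category OX: 8.75 kg + (two 5.69 kg packs = 11.38 kg) = 20.13 kg.
That is within the Category OX express courier limit of 25 kg.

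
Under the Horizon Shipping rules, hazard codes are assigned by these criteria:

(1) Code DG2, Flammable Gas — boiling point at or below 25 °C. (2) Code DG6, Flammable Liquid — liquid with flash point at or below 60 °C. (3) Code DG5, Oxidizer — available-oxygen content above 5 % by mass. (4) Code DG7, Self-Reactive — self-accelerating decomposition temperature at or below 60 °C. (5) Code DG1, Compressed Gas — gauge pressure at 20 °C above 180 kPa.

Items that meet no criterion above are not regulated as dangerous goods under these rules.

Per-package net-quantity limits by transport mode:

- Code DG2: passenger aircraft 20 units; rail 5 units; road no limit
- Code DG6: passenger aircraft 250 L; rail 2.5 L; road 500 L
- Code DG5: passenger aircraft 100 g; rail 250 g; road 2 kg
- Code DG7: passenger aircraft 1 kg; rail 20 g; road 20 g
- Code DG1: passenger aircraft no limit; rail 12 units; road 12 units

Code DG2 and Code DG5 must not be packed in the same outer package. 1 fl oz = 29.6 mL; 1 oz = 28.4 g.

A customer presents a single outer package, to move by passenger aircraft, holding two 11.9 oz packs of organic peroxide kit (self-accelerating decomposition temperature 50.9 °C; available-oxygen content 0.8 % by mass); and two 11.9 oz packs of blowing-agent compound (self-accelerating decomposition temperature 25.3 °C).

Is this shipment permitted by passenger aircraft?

No

Organic peroxide kit: self-accelerating decomposition temperature 50.9 °C ≤ 60 °C → Code DG7 (Self-Reactive).
With self-accelerating decomposition temperature 25.3 °C (≤ 60 °C), the blowing-agent compound falls in Code DG7.
Code DG7 net quantity: (two 11.9 oz packs = 675.92 g) + (two 11.9 oz packs = 675.92 g) = 1351.84 g.
1351.84 g exceeds the passenger aircraft limit of 1 kg for Code DG7.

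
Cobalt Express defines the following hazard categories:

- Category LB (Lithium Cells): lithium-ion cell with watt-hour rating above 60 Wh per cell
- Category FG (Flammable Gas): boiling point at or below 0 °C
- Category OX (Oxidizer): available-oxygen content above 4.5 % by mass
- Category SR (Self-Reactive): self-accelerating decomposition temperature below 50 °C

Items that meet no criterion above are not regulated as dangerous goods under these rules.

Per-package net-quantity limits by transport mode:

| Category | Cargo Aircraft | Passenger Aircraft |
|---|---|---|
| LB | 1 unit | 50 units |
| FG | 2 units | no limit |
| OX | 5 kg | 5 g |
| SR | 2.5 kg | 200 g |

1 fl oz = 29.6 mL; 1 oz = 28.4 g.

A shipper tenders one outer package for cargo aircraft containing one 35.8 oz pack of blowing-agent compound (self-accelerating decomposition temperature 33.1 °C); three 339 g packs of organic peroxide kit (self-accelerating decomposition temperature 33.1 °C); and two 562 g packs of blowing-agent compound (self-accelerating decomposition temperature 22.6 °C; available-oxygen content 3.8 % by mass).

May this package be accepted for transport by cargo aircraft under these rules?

The blowing-agent compound has self-accelerating decomposition temperature 33.1 °C, which is < 50 °C, so it is Category SR (Self-Reactive).
Organic peroxide kit: self-accelerating decomposition temperature 33.1 °C < 50 °C → Category SR (Self-Reactive).
With self-accelerating decomposition temperature 22.6 °C (< 50 °C), the blowing-agent compound falls in Category SR.
Total Category SR: (one 35.8 oz pack = 1016.72 g) + (three 339 g packs = 1.017 kg) + (two 562 g packs = 1.124 kg) = 3157.72 g.
That exceeds the Category SR cargo aircraft limit of 2.5 kg.

No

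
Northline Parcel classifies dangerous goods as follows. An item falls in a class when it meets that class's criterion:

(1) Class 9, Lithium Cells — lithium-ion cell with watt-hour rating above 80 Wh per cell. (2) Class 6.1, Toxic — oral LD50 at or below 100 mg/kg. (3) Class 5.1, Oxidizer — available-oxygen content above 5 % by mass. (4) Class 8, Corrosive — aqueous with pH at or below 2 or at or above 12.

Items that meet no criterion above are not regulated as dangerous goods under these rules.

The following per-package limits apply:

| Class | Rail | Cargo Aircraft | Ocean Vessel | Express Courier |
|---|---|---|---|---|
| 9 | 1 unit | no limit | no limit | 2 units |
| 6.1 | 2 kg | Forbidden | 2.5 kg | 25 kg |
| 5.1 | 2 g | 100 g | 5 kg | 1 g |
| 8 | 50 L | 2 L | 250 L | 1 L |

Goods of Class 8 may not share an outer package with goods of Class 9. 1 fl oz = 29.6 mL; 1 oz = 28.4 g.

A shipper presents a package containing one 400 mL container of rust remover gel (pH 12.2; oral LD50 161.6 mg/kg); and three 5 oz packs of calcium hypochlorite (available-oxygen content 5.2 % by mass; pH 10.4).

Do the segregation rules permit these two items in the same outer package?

Yes

With pH 12.2 (≥ 12), the rust remover gel falls in Class 8.
The calcium hypochlorite has available-oxygen content 5.2 % by mass, which is > 5 % by mass, so it is Class 5.1 (Oxidizer).
No segregation rule bars Class 8 with Class 5.1.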